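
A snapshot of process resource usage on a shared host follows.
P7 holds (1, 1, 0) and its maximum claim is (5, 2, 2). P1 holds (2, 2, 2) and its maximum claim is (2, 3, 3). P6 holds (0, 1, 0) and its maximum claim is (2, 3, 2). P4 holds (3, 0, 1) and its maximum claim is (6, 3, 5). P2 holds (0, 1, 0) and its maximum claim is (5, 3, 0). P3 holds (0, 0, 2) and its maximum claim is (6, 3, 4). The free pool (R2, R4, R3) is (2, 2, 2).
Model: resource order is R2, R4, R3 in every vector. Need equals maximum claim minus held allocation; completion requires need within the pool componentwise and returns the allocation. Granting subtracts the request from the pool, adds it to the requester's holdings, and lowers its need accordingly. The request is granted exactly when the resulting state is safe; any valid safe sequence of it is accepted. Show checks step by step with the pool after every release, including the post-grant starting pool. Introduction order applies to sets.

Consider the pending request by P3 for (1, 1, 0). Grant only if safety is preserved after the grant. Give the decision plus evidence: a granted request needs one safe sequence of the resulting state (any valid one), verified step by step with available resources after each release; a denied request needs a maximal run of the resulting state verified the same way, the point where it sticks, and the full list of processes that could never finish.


GRANT. The post-grant state is safe; one safe sequence: P1, P4, P7, P3, P6, P2.
Key observation: the transfer keeps a workable pool ((1, 1, 2)); P1 starts the safe sequence.
Verifying the post-grant state step by step:
  pool = (1, 1, 2)
  run P1 (needs (0, 1, 1), free (1, 1, 2)); after release of (2, 2, 2) the pool is (3, 3, 4)
  run P4 (needs (3, 3, 4), free (3, 3, 4)); after release of (3, 0, 1) the pool is (6, 3, 5)
  run P7 (needs (4, 1, 2), free (6, 3, 5)); after release of (1, 1, 0) the pool is (7, 4, 5)
  run P3 (needs (5, 2, 2), free (7, 4, 5)); after release of (1, 1, 2) the pool is (8, 5, 7)
  run P6 (needs (2, 2, 2), free (8, 5, 7)); after release of (0, 1, 0) the pool is (8, 6, 7)
  run P2 (needs (5, 2, 0), free (8, 6, 7)); after release of (0, 1, 0) the pool is (8, 7, 7)


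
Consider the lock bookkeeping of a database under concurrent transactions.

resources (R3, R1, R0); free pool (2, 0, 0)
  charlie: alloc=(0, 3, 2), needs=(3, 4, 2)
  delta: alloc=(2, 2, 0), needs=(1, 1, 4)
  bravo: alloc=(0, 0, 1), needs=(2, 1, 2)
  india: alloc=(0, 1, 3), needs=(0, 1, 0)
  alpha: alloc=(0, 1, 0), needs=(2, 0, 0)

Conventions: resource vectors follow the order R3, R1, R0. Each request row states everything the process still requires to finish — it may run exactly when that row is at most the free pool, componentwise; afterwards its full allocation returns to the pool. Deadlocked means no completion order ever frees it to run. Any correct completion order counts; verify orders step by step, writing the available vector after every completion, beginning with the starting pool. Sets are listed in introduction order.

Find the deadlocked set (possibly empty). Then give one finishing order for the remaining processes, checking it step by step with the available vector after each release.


The deadlocked set is empty.
Key observation: beginning at alpha, releases accumulate fast enough that every process eventually fits.
A valid finishing order for the others: alpha, india, bravo, delta, charlie. Step-by-step check:
  pool = (2, 0, 0)
  alpha: need (2, 0, 0) fits (2, 0, 0); releases (0, 1, 0), pool now (2, 1, 0)
  india: need (0, 1, 0) fits (2, 1, 0); releases (0, 1, 3), pool now (2, 2, 3)
  bravo: need (2, 1, 2) fits (2, 2, 3); releases (0, 0, 1), pool now (2, 2, 4)
  delta: need (1, 1, 4) fits (2, 2, 4); releases (2, 2, 0), pool now (4, 4, 4)
  charlie: need (3, 4, 2) fits (4, 4, 4); releases (0, 3, 2), pool now (4, 7, 6)


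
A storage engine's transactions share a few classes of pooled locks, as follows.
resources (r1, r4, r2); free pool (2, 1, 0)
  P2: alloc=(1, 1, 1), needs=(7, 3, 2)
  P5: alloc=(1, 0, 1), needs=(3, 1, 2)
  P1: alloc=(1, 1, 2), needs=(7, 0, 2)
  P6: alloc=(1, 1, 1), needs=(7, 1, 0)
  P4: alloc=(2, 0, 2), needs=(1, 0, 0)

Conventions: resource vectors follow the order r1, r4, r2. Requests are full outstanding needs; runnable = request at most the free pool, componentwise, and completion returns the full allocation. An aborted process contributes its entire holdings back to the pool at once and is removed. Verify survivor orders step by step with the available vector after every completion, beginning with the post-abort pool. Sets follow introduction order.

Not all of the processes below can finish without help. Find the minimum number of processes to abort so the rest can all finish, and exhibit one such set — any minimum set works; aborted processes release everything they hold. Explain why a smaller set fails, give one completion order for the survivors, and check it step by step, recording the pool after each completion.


Minimum abort set: P2 and P1.
Key observation: no ordering could ever have run P6 before the abort of P2 and P1; with (2, 2, 3) back in the pool it fits at step 3.
No one abort is enough; case by case: P2 alone leaves P1 blocked (short on r1); P5 alone leaves P2 blocked (short on r1 and r4); P1 alone leaves P2 blocked (short on r1 and r4); P6 alone leaves P2 blocked (short on r1 and r4); P4 alone leaves P2 blocked (short on r1 and r4).
One survivor order: P4, P5, P6. Verifying each step (post-abort pool first):
  pool = (4, 3, 3)
  run P4 (needs (1, 0, 0), free (4, 3, 3)); after release of (2, 0, 2) the pool is (6, 3, 5)
  run P5 (needs (3, 1, 2), free (6, 3, 5)); after release of (1, 0, 1) the pool is (7, 3, 6)
  run P6 (needs (7, 1, 0), free (7, 3, 6)); after release of (1, 1, 1) the pool is (8, 4, 7)


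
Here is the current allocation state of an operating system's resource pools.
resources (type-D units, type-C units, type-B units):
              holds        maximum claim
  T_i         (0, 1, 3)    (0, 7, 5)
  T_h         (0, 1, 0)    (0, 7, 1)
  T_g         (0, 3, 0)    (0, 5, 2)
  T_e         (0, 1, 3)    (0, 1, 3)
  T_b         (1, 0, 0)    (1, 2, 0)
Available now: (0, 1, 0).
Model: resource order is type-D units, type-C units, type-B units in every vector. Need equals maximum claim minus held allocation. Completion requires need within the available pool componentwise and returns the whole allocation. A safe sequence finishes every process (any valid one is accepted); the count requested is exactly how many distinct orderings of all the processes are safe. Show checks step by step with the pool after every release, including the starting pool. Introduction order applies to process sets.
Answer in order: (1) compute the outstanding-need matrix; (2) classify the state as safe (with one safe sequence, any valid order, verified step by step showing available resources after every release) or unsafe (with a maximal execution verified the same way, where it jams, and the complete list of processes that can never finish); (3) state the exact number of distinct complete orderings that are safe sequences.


(1) Need matrix, components ordered type-D units, type-C units, type-B units:
  T_i: (0, 6, 2)
  T_h: (0, 6, 1)
  T_g: (0, 2, 2)
  T_e: (0, 0, 0)
  T_b: (0, 2, 0)
(2) UNSAFE — no complete ordering exists.
Key observation: type-C units is the bottleneck — with T_e, T_b, T_g done the pool holds (1, 5, 3), short of every remaining need.
A maximal execution: T_e, T_b, T_g — then nothing else fits. Check, step by step:
  pool = (0, 1, 0)
  T_e needs (0, 0, 0) <= (0, 1, 0) -> finishes; pool += (0, 1, 3) = (0, 2, 3)
  T_b needs (0, 2, 0) <= (0, 2, 3) -> finishes; pool += (1, 0, 0) = (1, 2, 3)
  T_g needs (0, 2, 2) <= (1, 2, 3) -> finishes; pool += (0, 3, 0) = (1, 5, 3)
  T_i still needs (0, 6, 2) but only (1, 5, 3) is free — short on type-C units
  T_h still needs (0, 6, 1) but only (1, 5, 3) is free — short on type-C units
Processes that can never finish: T_i and T_h.
(3) Exactly 0 of the possible complete orderings are safe sequences.


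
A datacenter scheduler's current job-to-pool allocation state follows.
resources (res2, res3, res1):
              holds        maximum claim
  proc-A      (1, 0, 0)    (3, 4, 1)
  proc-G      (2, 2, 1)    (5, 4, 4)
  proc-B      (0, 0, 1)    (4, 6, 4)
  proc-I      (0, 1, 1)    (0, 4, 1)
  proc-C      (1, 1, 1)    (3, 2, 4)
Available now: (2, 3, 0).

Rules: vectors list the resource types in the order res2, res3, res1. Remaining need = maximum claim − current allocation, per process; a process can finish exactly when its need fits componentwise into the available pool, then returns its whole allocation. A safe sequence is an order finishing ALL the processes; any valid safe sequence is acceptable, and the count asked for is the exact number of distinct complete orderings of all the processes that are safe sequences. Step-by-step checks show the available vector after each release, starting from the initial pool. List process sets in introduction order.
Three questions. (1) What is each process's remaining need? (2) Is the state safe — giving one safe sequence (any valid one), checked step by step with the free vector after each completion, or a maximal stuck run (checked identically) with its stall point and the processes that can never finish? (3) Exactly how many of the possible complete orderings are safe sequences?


(1) Outstanding need per process (order res2, res3, res1):
  proc-A: (2, 4, 1)
  proc-G: (3, 2, 3)
  proc-B: (4, 6, 3)
  proc-I: (0, 3, 0)
  proc-C: (2, 1, 3)
(2) The state is UNSAFE.
Key observation: even finishing proc-I, proc-A leaves just (3, 4, 1) free — too little res1 for any of the remaining processes.
A maximal execution: proc-I, proc-A — then nothing else fits. Check, step by step:
  pool = (2, 3, 0)
  run proc-I (needs (0, 3, 0), free (2, 3, 0)); after release of (0, 1, 1) the pool is (2, 4, 1)
  run proc-A (needs (2, 4, 1), free (2, 4, 1)); after release of (1, 0, 0) the pool is (3, 4, 1)
  blocked: proc-G wants (3, 2, 3), pool (3, 4, 1) — not enough res1
  blocked: proc-B wants (4, 6, 3), pool (3, 4, 1) — not enough res2, res3 and res1
  blocked: proc-C wants (2, 1, 3), pool (3, 4, 1) — not enough res1
Never able to finish: proc-G, proc-B and proc-C.
(3) Exactly 0 of the possible complete orderings are safe sequences.


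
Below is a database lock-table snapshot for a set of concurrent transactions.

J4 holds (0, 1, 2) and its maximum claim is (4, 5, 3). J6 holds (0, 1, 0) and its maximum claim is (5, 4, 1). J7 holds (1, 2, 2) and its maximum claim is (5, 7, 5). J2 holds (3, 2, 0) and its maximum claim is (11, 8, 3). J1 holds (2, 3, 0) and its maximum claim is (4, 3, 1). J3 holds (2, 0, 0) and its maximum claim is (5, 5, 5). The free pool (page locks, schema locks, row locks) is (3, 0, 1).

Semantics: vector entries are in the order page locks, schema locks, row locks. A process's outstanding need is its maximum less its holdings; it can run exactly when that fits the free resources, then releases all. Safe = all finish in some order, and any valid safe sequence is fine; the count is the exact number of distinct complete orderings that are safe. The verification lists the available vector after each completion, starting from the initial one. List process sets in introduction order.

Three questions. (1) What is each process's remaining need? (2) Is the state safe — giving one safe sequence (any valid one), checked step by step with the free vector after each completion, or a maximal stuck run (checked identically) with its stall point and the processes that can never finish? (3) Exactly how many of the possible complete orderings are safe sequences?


(1) Outstanding need per process (order page locks, schema locks, row locks):
  J4: (4, 4, 1)
  J6: (5, 3, 1)
  J7: (4, 5, 3)
  J2: (8, 6, 3)
  J1: (2, 0, 1)
  J3: (3, 5, 5)
(2) SAFE — a valid safe sequence is J1, J6, J4, J7, J3, J2.
Key observation: the first exact fit in this order is J1 — it needs (2, 0, 1) with (3, 0, 1) free, meeting a requested resource to the last unit.
Check, step by step:
  pool = (3, 0, 1)
  J1: need (2, 0, 1) fits (3, 0, 1); releases (2, 3, 0), pool now (5, 3, 1)
  J6: need (5, 3, 1) fits (5, 3, 1); releases (0, 1, 0), pool now (5, 4, 1)
  J4: need (4, 4, 1) fits (5, 4, 1); releases (0, 1, 2), pool now (5, 5, 3)
  J7: need (4, 5, 3) fits (5, 5, 3); releases (1, 2, 2), pool now (6, 7, 5)
  J3: need (3, 5, 5) fits (6, 7, 5); releases (2, 0, 0), pool now (8, 7, 5)
  J2: need (8, 6, 3) fits (8, 7, 5); releases (3, 2, 0), pool now (11, 9, 5)
(3) Precisely 1 of the possible complete orderings is a safe sequence.


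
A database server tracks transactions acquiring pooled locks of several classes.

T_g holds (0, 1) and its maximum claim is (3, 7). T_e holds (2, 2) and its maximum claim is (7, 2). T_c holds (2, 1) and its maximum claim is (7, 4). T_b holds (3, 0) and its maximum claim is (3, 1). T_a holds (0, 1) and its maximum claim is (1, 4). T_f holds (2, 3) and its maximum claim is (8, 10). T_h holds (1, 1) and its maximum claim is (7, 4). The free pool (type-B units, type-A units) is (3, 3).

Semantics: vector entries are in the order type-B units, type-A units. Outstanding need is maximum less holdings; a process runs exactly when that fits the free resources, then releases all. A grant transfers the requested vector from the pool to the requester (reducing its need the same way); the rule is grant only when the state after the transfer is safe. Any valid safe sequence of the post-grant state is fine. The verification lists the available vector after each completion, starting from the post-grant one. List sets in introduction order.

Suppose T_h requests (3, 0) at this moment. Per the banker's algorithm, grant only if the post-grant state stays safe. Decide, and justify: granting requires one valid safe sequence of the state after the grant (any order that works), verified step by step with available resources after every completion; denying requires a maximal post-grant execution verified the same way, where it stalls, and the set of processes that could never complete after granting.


GRANT. The post-grant state is safe; one safe sequence: T_b, T_h, T_e, T_a, T_c, T_g, T_f.
Key observation: granting shrinks the pool to (0, 3), yet T_b still fits and the chain goes through.
Check on the post-grant state, step by step:
  pool = (0, 3)
  run T_b (needs (0, 1), free (0, 3)); after release of (3, 0) the pool is (3, 3)
  run T_h (needs (3, 3), free (3, 3)); after release of (4, 1) the pool is (7, 4)
  run T_e (needs (5, 0), free (7, 4)); after release of (2, 2) the pool is (9, 6)
  run T_a (needs (1, 3), free (9, 6)); after release of (0, 1) the pool is (9, 7)
  run T_c (needs (5, 3), free (9, 7)); after release of (2, 1) the pool is (11, 8)
  run T_g (needs (3, 6), free (11, 8)); after release of (0, 1) the pool is (11, 9)
  run T_f (needs (6, 7), free (11, 9)); after release of (2, 3) the pool is (13, 12)


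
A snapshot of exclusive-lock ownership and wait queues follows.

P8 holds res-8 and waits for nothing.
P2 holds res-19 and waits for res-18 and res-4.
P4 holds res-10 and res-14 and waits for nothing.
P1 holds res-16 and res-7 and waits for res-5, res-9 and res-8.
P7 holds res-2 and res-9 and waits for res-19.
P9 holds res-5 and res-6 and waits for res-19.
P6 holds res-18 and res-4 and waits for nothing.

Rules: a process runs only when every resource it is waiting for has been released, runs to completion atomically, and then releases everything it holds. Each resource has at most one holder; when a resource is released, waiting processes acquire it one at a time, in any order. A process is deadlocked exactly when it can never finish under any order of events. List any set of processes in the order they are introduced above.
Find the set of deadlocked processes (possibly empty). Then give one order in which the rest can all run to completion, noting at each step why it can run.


The deadlocked set is empty.
Key observation: every chain of waits terminates; starting from the processes that wait on nothing, all the rest unlock in turn.
A valid finishing order for the others: P8, P6, P2, P9, P7, P4, P1.
Walking it through:
  P8 waits on nothing -> runs at once and releases res-8
  P6 waits on nothing -> runs at once and releases res-18 and res-4
  P2: everything it awaited (res-18 and res-4) is free; runs, freeing res-19
  P9: everything it awaited (res-19) is free; runs, freeing res-5 and res-6
  P7: everything it awaited (res-19) is free; runs, freeing res-2 and res-9
  P4 waits on nothing -> runs at once and releases res-10 and res-14
  P1: everything it awaited (res-5, res-9 and res-8) is free; runs, freeing res-16 and res-7


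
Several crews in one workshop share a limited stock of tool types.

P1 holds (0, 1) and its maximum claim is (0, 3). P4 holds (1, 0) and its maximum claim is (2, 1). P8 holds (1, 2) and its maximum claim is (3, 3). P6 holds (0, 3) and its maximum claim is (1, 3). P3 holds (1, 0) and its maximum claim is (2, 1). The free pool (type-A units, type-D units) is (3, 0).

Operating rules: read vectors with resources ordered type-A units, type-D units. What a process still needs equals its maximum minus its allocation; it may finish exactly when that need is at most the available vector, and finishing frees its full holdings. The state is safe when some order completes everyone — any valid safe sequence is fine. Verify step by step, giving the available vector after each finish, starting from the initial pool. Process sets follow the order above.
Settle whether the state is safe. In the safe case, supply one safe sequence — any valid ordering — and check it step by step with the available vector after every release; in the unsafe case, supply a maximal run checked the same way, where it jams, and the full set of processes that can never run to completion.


SAFE, for example via the order P6, P1, P8, P4, P3.
Key observation: no step in this order meets a requested resource exactly; the smallest headroom is 1, first reached at P1 (need (0, 2), pool (3, 3)).
Check, step by step:
  pool = (3, 0)
  P6: need (1, 0) fits (3, 0); releases (0, 3), pool now (3, 3)
  P1: need (0, 2) fits (3, 3); releases (0, 1), pool now (3, 4)
  P8: need (2, 1) fits (3, 4); releases (1, 2), pool now (4, 6)
  P4: need (1, 1) fits (4, 6); releases (1, 0), pool now (5, 6)
  P3: need (1, 1) fits (5, 6); releases (1, 0), pool now (6, 6)


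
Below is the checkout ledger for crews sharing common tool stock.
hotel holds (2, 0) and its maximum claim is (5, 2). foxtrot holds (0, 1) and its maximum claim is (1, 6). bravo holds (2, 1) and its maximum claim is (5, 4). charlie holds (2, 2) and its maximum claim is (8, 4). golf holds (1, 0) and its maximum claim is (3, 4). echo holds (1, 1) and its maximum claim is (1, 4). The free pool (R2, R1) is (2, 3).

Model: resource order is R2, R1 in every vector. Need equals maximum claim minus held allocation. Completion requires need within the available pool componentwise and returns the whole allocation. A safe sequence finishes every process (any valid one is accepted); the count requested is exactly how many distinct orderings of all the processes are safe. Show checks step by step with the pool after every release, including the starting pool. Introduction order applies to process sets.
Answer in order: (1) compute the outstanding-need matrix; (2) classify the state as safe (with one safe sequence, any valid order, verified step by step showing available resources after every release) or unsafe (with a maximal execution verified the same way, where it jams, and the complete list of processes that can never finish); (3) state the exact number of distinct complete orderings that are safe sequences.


(1) Need matrix, components ordered R2, R1:
  hotel: (3, 2)
  foxtrot: (1, 5)
  bravo: (3, 3)
  charlie: (6, 2)
  golf: (2, 4)
  echo: (0, 3)
(2) SAFE — a valid safe sequence is echo, golf, hotel, charlie, foxtrot, bravo.
Key observation: at echo the run first touches a limit — (0, 3) against (2, 3), exact on a resource it actually requests.
Walking it through:
  pool = (2, 3)
  run echo (needs (0, 3), free (2, 3)); after release of (1, 1) the pool is (3, 4)
  run golf (needs (2, 4), free (3, 4)); after release of (1, 0) the pool is (4, 4)
  run hotel (needs (3, 2), free (4, 4)); after release of (2, 0) the pool is (6, 4)
  run charlie (needs (6, 2), free (6, 4)); after release of (2, 2) the pool is (8, 6)
  run foxtrot (needs (1, 5), free (8, 6)); after release of (0, 1) the pool is (8, 7)
  run bravo (needs (3, 3), free (8, 7)); after release of (2, 1) the pool is (10, 8)
(3) Exactly 36 of the possible complete orderings are safe sequences.


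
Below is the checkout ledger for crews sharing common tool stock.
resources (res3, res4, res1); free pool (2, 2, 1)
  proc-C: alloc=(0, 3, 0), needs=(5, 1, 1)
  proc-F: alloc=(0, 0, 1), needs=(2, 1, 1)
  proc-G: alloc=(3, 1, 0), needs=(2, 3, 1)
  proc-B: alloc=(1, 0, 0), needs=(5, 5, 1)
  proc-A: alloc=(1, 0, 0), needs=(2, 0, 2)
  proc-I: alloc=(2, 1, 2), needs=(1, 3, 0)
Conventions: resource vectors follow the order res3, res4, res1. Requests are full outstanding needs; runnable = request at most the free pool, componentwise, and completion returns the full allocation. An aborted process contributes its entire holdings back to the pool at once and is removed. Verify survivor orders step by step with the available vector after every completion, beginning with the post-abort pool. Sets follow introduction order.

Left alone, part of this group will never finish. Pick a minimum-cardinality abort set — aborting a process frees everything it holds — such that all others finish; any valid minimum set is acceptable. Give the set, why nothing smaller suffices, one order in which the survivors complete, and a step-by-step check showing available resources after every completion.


Abort proc-G.
Key observation: before aborting proc-G, proc-C was permanently blocked — no order could ever run it; afterwards it completes at step 1.
Minimality: the empty abort set fails — the state is deadlocked as it stands.
Survivors finish in the order: proc-C, proc-B, proc-I, proc-F, proc-A. Step-by-step check (pool after the aborts first):
  pool = (5, 3, 1)
  run proc-C (needs (5, 1, 1), free (5, 3, 1)); after release of (0, 3, 0) the pool is (5, 6, 1)
  run proc-B (needs (5, 5, 1), free (5, 6, 1)); after release of (1, 0, 0) the pool is (6, 6, 1)
  run proc-I (needs (1, 3, 0), free (6, 6, 1)); after release of (2, 1, 2) the pool is (8, 7, 3)
  run proc-F (needs (2, 1, 1), free (8, 7, 3)); after release of (0, 0, 1) the pool is (8, 7, 4)
  run proc-A (needs (2, 0, 2), free (8, 7, 4)); after release of (1, 0, 0) the pool is (9, 7, 4)


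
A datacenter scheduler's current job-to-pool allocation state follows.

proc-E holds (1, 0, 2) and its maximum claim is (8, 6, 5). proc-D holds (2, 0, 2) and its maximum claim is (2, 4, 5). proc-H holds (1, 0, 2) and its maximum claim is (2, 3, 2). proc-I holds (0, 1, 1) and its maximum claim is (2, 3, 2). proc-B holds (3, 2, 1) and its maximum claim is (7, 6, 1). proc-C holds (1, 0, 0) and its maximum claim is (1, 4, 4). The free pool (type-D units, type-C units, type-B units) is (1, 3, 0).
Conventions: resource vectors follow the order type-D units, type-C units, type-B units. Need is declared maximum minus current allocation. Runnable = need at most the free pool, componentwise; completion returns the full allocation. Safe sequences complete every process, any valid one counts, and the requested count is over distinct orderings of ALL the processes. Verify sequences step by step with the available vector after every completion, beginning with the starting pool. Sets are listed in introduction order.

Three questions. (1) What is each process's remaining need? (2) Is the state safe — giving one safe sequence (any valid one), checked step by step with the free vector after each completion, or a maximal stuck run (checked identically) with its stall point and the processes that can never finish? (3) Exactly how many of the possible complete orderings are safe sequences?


(1) Remaining need (order type-D units, type-C units, type-B units):
  proc-E: (7, 6, 3)
  proc-D: (0, 4, 3)
  proc-H: (1, 3, 0)
  proc-I: (2, 2, 1)
  proc-B: (4, 4, 0)
  proc-C: (0, 4, 4)
(2) SAFE, for example via the order proc-H, proc-I, proc-D, proc-C, proc-B, proc-E.
Key observation: proc-H marks the first exact bind of the order: its need (1, 3, 0) fits the free (1, 3, 0) with zero slack on a requested resource.
Walking it through:
  pool = (1, 3, 0)
  proc-H needs (1, 3, 0) <= (1, 3, 0) -> finishes; pool += (1, 0, 2) = (2, 3, 2)
  proc-I needs (2, 2, 1) <= (2, 3, 2) -> finishes; pool += (0, 1, 1) = (2, 4, 3)
  proc-D needs (0, 4, 3) <= (2, 4, 3) -> finishes; pool += (2, 0, 2) = (4, 4, 5)
  proc-C needs (0, 4, 4) <= (4, 4, 5) -> finishes; pool += (1, 0, 0) = (5, 4, 5)
  proc-B needs (4, 4, 0) <= (5, 4, 5) -> finishes; pool += (3, 2, 1) = (8, 6, 6)
  proc-E needs (7, 6, 3) <= (8, 6, 6) -> finishes; pool += (1, 0, 2) = (9, 6, 8)
(3) The exact count: 3 of the possible complete orderings are safe sequences.


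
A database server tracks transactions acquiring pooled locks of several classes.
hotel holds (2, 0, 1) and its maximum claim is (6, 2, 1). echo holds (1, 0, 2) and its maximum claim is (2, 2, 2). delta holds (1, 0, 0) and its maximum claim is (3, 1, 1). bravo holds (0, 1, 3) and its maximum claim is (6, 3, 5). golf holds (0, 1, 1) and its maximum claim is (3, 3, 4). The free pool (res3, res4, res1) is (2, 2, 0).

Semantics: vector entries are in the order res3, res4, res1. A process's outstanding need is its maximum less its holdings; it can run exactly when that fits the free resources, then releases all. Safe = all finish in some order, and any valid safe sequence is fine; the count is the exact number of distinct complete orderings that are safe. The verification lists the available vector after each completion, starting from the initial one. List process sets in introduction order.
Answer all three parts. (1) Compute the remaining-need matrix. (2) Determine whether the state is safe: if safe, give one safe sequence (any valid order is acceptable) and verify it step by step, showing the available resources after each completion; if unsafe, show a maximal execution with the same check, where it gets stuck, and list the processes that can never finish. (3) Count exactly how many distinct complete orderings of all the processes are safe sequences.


(1) Need matrix, components ordered res3, res4, res1:
  hotel: (4, 2, 0)
  echo: (1, 2, 0)
  delta: (2, 1, 1)
  bravo: (6, 2, 2)
  golf: (3, 2, 3)
(2) SAFE, for example via the order echo, delta, hotel, bravo, golf.
Key observation: at echo the run first touches a limit — (1, 2, 0) against (2, 2, 0), exact on a resource it actually requests.
Verifying each step:
  pool = (2, 2, 0)
  echo: need (1, 2, 0) fits (2, 2, 0); releases (1, 0, 2), pool now (3, 2, 2)
  delta: need (2, 1, 1) fits (3, 2, 2); releases (1, 0, 0), pool now (4, 2, 2)
  hotel: need (4, 2, 0) fits (4, 2, 2); releases (2, 0, 1), pool now (6, 2, 3)
  bravo: need (6, 2, 2) fits (6, 2, 3); releases (0, 1, 3), pool now (6, 3, 6)
  golf: need (3, 2, 3) fits (6, 3, 6); releases (0, 1, 1), pool now (6, 4, 7)
(3) The exact count: 2 of the possible complete orderings are safe sequences.


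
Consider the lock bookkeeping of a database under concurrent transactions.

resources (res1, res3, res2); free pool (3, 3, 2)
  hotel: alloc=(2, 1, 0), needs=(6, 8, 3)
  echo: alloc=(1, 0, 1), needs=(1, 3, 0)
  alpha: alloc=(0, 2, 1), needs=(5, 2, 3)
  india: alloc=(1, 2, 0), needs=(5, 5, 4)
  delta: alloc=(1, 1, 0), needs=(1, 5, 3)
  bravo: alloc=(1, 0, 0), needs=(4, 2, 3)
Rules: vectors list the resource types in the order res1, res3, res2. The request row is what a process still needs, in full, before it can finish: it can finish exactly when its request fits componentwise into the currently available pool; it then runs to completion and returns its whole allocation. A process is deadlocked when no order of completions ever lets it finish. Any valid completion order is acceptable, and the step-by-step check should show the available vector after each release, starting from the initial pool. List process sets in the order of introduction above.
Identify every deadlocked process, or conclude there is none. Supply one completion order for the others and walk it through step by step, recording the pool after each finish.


Nothing here is deadlocked.
Key observation: there is always a runnable process — echo first — so the state unwinds completely.
A valid finishing order for the others: echo, bravo, alpha, india, delta, hotel. Check, step by step:
  pool = (3, 3, 2)
  run echo (needs (1, 3, 0), free (3, 3, 2)); after release of (1, 0, 1) the pool is (4, 3, 3)
  run bravo (needs (4, 2, 3), free (4, 3, 3)); after release of (1, 0, 0) the pool is (5, 3, 3)
  run alpha (needs (5, 2, 3), free (5, 3, 3)); after release of (0, 2, 1) the pool is (5, 5, 4)
  run india (needs (5, 5, 4), free (5, 5, 4)); after release of (1, 2, 0) the pool is (6, 7, 4)
  run delta (needs (1, 5, 3), free (6, 7, 4)); after release of (1, 1, 0) the pool is (7, 8, 4)
  run hotel (needs (6, 8, 3), free (7, 8, 4)); after release of (2, 1, 0) the pool is (9, 9, 4)


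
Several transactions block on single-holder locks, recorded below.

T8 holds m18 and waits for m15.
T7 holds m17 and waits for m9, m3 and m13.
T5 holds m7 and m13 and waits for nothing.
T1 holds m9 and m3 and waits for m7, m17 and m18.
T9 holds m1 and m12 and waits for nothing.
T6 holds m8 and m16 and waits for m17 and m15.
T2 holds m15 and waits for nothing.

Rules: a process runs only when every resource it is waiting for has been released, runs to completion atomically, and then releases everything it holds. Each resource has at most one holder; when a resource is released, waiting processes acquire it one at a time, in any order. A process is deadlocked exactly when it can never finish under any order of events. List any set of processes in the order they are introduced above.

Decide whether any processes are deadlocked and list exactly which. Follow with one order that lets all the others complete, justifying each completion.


Deadlocked: T7, T1 and T6.
Key observation: along T7 -> T1 -> T7, each member waits on what the next one holds — a deadlock; T6 waits into the deadlock from upstream.
One completion order for the rest: T9, T5, T2, T8.
Check, step by step:
  T9 waits on nothing -> runs at once and releases m1 and m12
  T5 waits on nothing -> runs at once and releases m7 and m13
  T2 waits on nothing -> runs at once and releases m15
  T8 waits on m15 — all released -> runs and releases m18


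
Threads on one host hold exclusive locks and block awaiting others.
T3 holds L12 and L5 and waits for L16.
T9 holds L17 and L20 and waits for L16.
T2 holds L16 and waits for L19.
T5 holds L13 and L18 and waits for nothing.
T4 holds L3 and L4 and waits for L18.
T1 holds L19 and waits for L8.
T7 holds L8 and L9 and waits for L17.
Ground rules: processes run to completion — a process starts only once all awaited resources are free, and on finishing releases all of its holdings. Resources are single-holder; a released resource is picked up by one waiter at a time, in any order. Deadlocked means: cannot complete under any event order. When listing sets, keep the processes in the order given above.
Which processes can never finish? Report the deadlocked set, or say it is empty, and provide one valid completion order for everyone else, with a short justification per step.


The deadlocked set is T3, T9, T2, T1 and T7.
Key observation: the wait chain closes on itself along T2 -> T1 -> T7 -> T9 -> T2; T3 waits into the deadlock from upstream.
One completion order for the rest: T5, T4.
Step-by-step check:
  T5: no waits; runs immediately, freeing L13 and L18
  T4 waits on L18 — all released -> runs and releases L3 and L4


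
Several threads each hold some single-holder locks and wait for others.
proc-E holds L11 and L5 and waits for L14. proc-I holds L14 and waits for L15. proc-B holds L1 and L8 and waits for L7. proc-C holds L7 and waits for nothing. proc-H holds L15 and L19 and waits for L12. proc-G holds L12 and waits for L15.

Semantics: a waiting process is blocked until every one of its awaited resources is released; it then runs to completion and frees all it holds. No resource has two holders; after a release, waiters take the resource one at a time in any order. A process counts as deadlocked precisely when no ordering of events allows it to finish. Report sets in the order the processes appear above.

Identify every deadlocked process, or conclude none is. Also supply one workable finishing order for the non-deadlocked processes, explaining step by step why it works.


The deadlocked set is proc-E, proc-I, proc-H and proc-G.
Key observation: the knot is the closed ring of waits proc-H -> proc-G -> proc-H; proc-E and proc-I wait into the deadlock from upstream.
A valid finishing order for the others: proc-C, proc-B.
Walking it through:
  run proc-C (it waits on nothing); releases L7
  run proc-B (all its waits — L7 — are resolved); releases L1 and L8


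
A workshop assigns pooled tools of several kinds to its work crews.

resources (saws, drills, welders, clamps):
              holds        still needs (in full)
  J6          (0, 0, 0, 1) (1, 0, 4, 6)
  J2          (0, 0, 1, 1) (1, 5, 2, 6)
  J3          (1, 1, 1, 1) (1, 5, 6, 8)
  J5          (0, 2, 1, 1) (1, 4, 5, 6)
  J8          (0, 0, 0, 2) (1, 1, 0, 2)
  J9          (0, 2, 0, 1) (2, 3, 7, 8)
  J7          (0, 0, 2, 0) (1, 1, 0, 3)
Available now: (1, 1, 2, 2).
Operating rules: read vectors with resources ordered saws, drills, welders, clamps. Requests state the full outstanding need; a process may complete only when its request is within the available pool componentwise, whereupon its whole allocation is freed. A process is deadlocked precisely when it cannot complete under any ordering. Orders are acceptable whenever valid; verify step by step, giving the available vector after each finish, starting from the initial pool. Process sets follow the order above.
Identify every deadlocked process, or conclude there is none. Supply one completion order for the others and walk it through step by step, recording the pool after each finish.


Deadlocked set: J6, J2, J3, J5 and J9.
Key observation: clamps is the bottleneck — with J8, J7 done the pool holds (1, 1, 4, 4), short of every remaining need.
A valid finishing order for the others: J8, J7. Check, step by step:
  pool = (1, 1, 2, 2)
  run J8 (needs (1, 1, 0, 2), free (1, 1, 2, 2)); after release of (0, 0, 0, 2) the pool is (1, 1, 2, 4)
  run J7 (needs (1, 1, 0, 3), free (1, 1, 2, 4)); after release of (0, 0, 2, 0) the pool is (1, 1, 4, 4)
The stuck group stays short no matter what:
  J6 cannot run: need (1, 0, 4, 6) vs free (1, 1, 4, 4) (insufficient clamps)
  J2 cannot run: need (1, 5, 2, 6) vs free (1, 1, 4, 4) (insufficient drills and clamps)
  J3 cannot run: need (1, 5, 6, 8) vs free (1, 1, 4, 4) (insufficient drills, welders and clamps)
  J5 cannot run: need (1, 4, 5, 6) vs free (1, 1, 4, 4) (insufficient drills, welders and clamps)
  J9 cannot run: need (2, 3, 7, 8) vs free (1, 1, 4, 4) (insufficient saws, drills, welders and clamps)


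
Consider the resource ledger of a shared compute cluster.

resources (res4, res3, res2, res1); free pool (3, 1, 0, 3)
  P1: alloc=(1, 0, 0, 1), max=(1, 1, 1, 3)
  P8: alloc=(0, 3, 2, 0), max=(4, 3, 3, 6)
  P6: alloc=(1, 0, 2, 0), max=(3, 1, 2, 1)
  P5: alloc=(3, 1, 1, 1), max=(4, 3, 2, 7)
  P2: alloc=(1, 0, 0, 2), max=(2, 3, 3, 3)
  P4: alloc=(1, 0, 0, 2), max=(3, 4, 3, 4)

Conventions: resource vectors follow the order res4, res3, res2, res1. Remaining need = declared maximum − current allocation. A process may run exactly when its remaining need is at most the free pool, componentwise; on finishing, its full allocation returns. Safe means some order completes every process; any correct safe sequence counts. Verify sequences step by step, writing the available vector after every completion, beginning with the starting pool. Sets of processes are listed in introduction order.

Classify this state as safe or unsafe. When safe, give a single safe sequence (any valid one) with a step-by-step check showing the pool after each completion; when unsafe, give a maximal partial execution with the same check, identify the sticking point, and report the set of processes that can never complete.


UNSAFE.
Key observation: after P6, P1 the pool peaks at (5, 1, 2, 4), and each blocked process is short somewhere: P8 on res1; P5 on res3, res1; P2 on res3, res2; P4 on res3, res2.
The run P6, P1 cannot be extended any further. Verifying each step:
  pool = (3, 1, 0, 3)
  P6 needs (2, 1, 0, 1) <= (3, 1, 0, 3) -> finishes; pool += (1, 0, 2, 0) = (4, 1, 2, 3)
  P1 needs (0, 1, 1, 2) <= (4, 1, 2, 3) -> finishes; pool += (1, 0, 0, 1) = (5, 1, 2, 4)
  P8 still needs (4, 0, 1, 6) but only (5, 1, 2, 4) is free — short on res1
  P5 still needs (1, 2, 1, 6) but only (5, 1, 2, 4) is free — short on res3 and res1
  P2 still needs (1, 3, 3, 1) but only (5, 1, 2, 4) is free — short on res3 and res2
  P4 still needs (2, 4, 3, 2) but only (5, 1, 2, 4) is free — short on res3 and res2
Permanently blocked: P8, P5, P2 and P4.


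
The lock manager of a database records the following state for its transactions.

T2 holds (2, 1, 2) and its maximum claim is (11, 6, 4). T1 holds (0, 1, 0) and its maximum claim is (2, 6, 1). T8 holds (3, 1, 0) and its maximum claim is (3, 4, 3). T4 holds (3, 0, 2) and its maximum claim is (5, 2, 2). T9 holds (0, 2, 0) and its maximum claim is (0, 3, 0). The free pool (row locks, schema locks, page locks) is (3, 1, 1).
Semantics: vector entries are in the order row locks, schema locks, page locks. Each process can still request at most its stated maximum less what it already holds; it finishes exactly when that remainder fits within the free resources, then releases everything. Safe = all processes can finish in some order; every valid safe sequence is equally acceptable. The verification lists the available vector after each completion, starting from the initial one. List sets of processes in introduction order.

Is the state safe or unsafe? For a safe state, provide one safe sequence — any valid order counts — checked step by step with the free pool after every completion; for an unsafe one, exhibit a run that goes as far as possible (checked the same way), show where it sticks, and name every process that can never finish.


The state is UNSAFE.
Key observation: T9, T4, T8 can finish, but then (9, 4, 3) is all there is, and the blocked group's schema locks demands exceed it.
The run T9, T4, T8 cannot be extended any further. Step-by-step check:
  pool = (3, 1, 1)
  T9 needs (0, 1, 0) <= (3, 1, 1) -> finishes; pool += (0, 2, 0) = (3, 3, 1)
  T4 needs (2, 2, 0) <= (3, 3, 1) -> finishes; pool += (3, 0, 2) = (6, 3, 3)
  T8 needs (0, 3, 3) <= (6, 3, 3) -> finishes; pool += (3, 1, 0) = (9, 4, 3)
  T2 still needs (9, 5, 2) but only (9, 4, 3) is free — short on schema locks
  T1 still needs (2, 5, 1) but only (9, 4, 3) is free — short on schema locks
Processes that can never finish: T2 and T1.


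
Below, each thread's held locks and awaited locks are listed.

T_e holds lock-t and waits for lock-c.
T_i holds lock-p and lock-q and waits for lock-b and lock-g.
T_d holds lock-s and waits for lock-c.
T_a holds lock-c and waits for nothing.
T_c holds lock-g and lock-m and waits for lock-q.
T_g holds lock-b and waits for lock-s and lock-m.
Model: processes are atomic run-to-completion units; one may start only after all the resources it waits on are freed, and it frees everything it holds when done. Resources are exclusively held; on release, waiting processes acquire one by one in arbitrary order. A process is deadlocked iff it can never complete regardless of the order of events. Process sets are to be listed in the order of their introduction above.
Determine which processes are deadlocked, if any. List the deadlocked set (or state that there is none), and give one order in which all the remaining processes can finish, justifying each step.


Deadlocked: T_i, T_c and T_g.
Key observation: the loop T_i -> T_c -> T_i blocks itself forever; T_g is caught in further circular waits.
A valid finishing order for the others: T_a, T_e, T_d.
Step-by-step check:
  T_a: no waits; runs immediately, freeing lock-c
  T_e: everything it awaited (lock-c) is free; runs, freeing lock-t
  T_d: everything it awaited (lock-c) is free; runs, freeing lock-s
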